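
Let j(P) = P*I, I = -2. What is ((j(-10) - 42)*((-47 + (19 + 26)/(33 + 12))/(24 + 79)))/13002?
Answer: 46/60873 ≈ 0.00075567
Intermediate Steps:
j(P) = -2*P (j(P) = P*(-2) = -2*P)
((j(-10) - 42)*((-47 + (19 + 26)/(33 + 12))/(24 + 79)))/13002 = ((-2*(-10) - 42)*((-47 + (19 + 26)/(33 + 12))/(24 + 79)))/13002 = ((20 - 42)*((-47 + 45/45)/103))*(1/13002) = -22*(-47 + 45*(1/45))/103*(1/13002) = -22*(-47 + 1)/103*(1/13002) = -(-1012)/103*(1/13002) = -22*(-46/103)*(1/13002) = (1012/103)*(1/13002) = 46/60873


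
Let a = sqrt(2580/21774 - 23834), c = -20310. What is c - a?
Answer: -20310 - 2*I*sqrt(78470915781)/3629 ≈ -20310.0 - 154.38*I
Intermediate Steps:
a = 2*I*sqrt(78470915781)/3629 (a = sqrt(2580*(1/21774) - 23834) = sqrt(430/3629 - 23834) = sqrt(-86493156/3629) = 2*I*sqrt(78470915781)/3629 ≈ 154.38*I)
c - a = -20310 - 2*I*sqrt(78470915781)/3629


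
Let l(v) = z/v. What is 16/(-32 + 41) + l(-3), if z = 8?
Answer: -8/9 ≈ -0.88889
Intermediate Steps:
l(v) = 8/v
16/(-32 + 41) + l(-3) = 16/(-32 + 41) + 8/(-3) = 16/9 + 8*(-⅓) = 16*(⅑) - 8/3 = 16/9 - 8/3 = -8/9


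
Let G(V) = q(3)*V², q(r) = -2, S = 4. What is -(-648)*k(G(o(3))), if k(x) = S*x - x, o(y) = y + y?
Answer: -139968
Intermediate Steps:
o(y) = 2*y
G(V) = -2*V²
k(x) = 3*x (k(x) = 4*x - x = 3*x)
-(-648)*k(G(o(3))) = -(-648)*3*(-2*(2*3)²) = -(-648)*3*(-2*6²) = -(-648)*3*(-2*36) = -(-648)*3*(-72) = -(-648)*(-216) = -1*139968 = -139968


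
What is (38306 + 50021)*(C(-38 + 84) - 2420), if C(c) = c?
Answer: -209688298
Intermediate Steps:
(38306 + 50021)*(C(-38 + 84) - 2420) = (38306 + 50021)*((-38 + 84) - 2420) = 88327*(46 - 2420) = 88327*(-2374) = -209688298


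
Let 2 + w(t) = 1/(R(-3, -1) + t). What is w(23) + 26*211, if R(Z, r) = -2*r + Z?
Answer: 120649/22 ≈ 5484.0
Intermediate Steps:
R(Z, r) = Z - 2*r
w(t) = -2 + 1/(-1 + t) (w(t) = -2 + 1/((-3 - 2*(-1)) + t) = -2 + 1/((-3 + 2) + t) = -2 + 1/(-1 + t))
w(23) + 26*211 = (3 - 2*23)/(-1 + 23) + 26*211 = (3 - 46)/22 + 5486 = (1/22)*(-43) + 5486 = -43/22 + 5486 = 120649/22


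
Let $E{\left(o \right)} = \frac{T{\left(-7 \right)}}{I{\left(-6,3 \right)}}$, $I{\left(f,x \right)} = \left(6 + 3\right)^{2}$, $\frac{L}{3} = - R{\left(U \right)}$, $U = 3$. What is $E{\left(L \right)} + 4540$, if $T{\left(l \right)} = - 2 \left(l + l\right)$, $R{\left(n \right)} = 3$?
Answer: $\frac{367768}{81} \approx 4540.3$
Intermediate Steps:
$L = -9$ ($L = 3 \left(\left(-1\right) 3\right) = 3 \left(-3\right) = -9$)
$I{\left(f,x \right)} = 81$ ($I{\left(f,x \right)} = 9^{2} = 81$)
$T{\left(l \right)} = - 4 l$ ($T{\left(l \right)} = - 2 \cdot 2 l = - 4 l$)
$E{\left(o \right)} = \frac{28}{81}$ ($E{\left(o \right)} = \frac{\left(-4\right) \left(-7\right)}{81} = 28 \cdot \frac{1}{81} = \frac{28}{81}$)
$E{\left(L \right)} + 4540 = \frac{28}{81} + 4540 = \frac{367768}{81}$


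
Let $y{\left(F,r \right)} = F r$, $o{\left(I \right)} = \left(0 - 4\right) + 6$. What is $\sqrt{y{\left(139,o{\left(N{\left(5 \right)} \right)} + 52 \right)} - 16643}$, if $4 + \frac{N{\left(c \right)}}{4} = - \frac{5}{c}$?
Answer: $i \sqrt{9137} \approx 95.588 i$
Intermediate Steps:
$N{\left(c \right)} = -16 - \frac{20}{c}$ ($N{\left(c \right)} = -16 + 4 \left(- \frac{5}{c}\right) = -16 - \frac{20}{c}$)
$o{\left(I \right)} = 2$ ($o{\left(I \right)} = -4 + 6 = 2$)
$\sqrt{y{\left(139,o{\left(N{\left(5 \right)} \right)} + 52 \right)} - 16643} = \sqrt{139 \left(2 + 52\right) - 16643} = \sqrt{139 \cdot 54 - 16643} = \sqrt{7506 - 16643} = \sqrt{-9137} = i \sqrt{9137}$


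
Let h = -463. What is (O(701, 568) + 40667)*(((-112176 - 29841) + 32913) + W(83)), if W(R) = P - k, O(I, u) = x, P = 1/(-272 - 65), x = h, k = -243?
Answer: -1474930296232/337 ≈ -4.3766e+9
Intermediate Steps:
x = -463
P = -1/337 (P = 1/(-337) = -1/337 ≈ -0.0029674)
O(I, u) = -463
W(R) = 81890/337 (W(R) = -1/337 - 1*(-243) = -1/337 + 243 = 81890/337)
(O(701, 568) + 40667)*(((-112176 - 29841) + 32913) + W(83)) = (-463 + 40667)*(((-112176 - 29841) + 32913) + 81890/337) = 40204*((-142017 + 32913) + 81890/337) = 40204*(-109104 + 81890/337) = 40204*(-36686158/337) = -1474930296232/337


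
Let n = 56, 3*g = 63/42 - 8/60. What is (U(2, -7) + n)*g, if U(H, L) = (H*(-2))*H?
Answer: 328/15 ≈ 21.867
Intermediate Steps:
g = 41/90 (g = (63/42 - 8/60)/3 = (63*(1/42) - 8*1/60)/3 = (3/2 - 2/15)/3 = (1/3)*(41/30) = 41/90 ≈ 0.45556)
U(H, L) = -2*H**2 (U(H, L) = (-2*H)*H = -2*H**2)
(U(2, -7) + n)*g = (-2*2**2 + 56)*(41/90) = (-2*4 + 56)*(41/90) = (-8 + 56)*(41/90) = 48*(41/90) = 328/15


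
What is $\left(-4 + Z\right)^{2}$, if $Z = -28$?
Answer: $1024$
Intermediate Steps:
$\left(-4 + Z\right)^{2} = \left(-4 - 28\right)^{2} = \left(-32\right)^{2} = 1024$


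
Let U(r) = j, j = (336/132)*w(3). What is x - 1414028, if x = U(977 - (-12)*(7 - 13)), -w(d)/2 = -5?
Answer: -15554028/11 ≈ -1.4140e+6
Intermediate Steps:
w(d) = 10 (w(d) = -2*(-5) = 10)
j = 280/11 (j = (336/132)*10 = (336*(1/132))*10 = (28/11)*10 = 280/11 ≈ 25.455)
U(r) = 280/11
x = 280/11 ≈ 25.455
x - 1414028 = 280/11 - 1414028 = -15554028/11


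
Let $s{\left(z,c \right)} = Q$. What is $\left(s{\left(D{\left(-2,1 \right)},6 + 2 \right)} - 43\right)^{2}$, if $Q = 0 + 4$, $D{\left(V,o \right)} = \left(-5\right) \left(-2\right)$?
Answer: $1521$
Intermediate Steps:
$D{\left(V,o \right)} = 10$
$Q = 4$
$s{\left(z,c \right)} = 4$
$\left(s{\left(D{\left(-2,1 \right)},6 + 2 \right)} - 43\right)^{2} = \left(4 - 43\right)^{2} = \left(-39\right)^{2} = 1521$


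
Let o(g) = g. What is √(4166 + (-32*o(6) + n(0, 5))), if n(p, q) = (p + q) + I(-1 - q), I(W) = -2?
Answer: √3977 ≈ 63.063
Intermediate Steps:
n(p, q) = -2 + p + q (n(p, q) = (p + q) - 2 = -2 + p + q)
√(4166 + (-32*o(6) + n(0, 5))) = √(4166 + (-32*6 + (-2 + 0 + 5))) = √(4166 + (-192 + 3)) = √(4166 - 189) = √3977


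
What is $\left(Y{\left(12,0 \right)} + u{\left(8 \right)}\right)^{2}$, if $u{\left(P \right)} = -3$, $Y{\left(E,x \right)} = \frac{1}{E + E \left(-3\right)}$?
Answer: $\frac{5329}{576} \approx 9.2517$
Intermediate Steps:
$Y{\left(E,x \right)} = - \frac{1}{2 E}$ ($Y{\left(E,x \right)} = \frac{1}{E - 3 E} = \frac{1}{\left(-2\right) E} = - \frac{1}{2 E}$)
$\left(Y{\left(12,0 \right)} + u{\left(8 \right)}\right)^{2} = \left(- \frac{1}{2 \cdot 12} - 3\right)^{2} = \left(\left(- \frac{1}{2}\right) \frac{1}{12} - 3\right)^{2} = \left(- \frac{1}{24} - 3\right)^{2} = \left(- \frac{73}{24}\right)^{2} = \frac{5329}{576}$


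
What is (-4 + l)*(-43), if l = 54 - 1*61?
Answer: 473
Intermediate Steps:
l = -7 (l = 54 - 61 = -7)
(-4 + l)*(-43) = (-4 - 7)*(-43) = -11*(-43) = 473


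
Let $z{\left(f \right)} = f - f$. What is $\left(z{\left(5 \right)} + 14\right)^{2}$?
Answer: $196$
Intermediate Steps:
$z{\left(f \right)} = 0$
$\left(z{\left(5 \right)} + 14\right)^{2} = \left(0 + 14\right)^{2} = 14^{2} = 196$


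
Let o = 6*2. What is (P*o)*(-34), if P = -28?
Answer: 11424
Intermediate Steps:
o = 12
(P*o)*(-34) = -28*12*(-34) = -336*(-34) = 11424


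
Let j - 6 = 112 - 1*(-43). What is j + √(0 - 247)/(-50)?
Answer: 161 - I*√247/50 ≈ 161.0 - 0.31432*I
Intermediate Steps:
j = 161 (j = 6 + (112 - 1*(-43)) = 6 + (112 + 43) = 6 + 155 = 161)
j + √(0 - 247)/(-50) = 161 + √(0 - 247)/(-50) = 161 + √(-247)*(-1/50) = 161 + (I*√247)*(-1/50) = 161 - I*√247/50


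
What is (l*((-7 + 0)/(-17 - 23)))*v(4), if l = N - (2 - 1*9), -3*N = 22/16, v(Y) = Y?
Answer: 1099/240 ≈ 4.5792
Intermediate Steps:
N = -11/24 (N = -22/(3*16) = -1/3*11/8 = -11/24 ≈ -0.45833)
l = 157/24 (l = -11/24 - (2 - 1*9) = -11/24 - (2 - 9) = -11/24 - 1*(-7) = -11/24 + 7 = 157/24 ≈ 6.5417)
(l*((-7 + 0)/(-17 - 23)))*v(4) = (157*((-7 + 0)/(-17 - 23))/24)*4 = (157*(-7/(-40))/24)*4 = (157*(-7*(-1/40))/24)*4 = ((157/24)*(7/40))*4 = (1099/960)*4 = 1099/240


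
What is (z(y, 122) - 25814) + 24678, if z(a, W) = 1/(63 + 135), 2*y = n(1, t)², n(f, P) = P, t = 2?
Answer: -224927/198 ≈ -1136.0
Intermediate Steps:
y = 2 (y = (½)*2² = (½)*4 = 2)
z(a, W) = 1/198
(z(y, 122) - 25814) + 24678 = (1/198 - 25814) + 24678 = -5111171/198 + 24678 = -224927/198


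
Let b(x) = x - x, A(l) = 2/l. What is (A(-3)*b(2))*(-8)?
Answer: 0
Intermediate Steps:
b(x) = 0
(A(-3)*b(2))*(-8) = ((2/(-3))*0)*(-8) = ((2*(-1/3))*0)*(-8) = -2/3*0*(-8) = 0*(-8) = 0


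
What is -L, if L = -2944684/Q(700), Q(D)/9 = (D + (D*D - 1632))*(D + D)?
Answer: 736171/1540564200 ≈ 0.00047786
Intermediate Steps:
Q(D) = 18*D*(-1632 + D + D²) (Q(D) = 9*((D + (D*D - 1632))*(D + D)) = 9*((D + (D² - 1632))*(2*D)) = 9*((D + (-1632 + D²))*(2*D)) = 9*((-1632 + D + D²)*(2*D)) = 9*(2*D*(-1632 + D + D²)) = 18*D*(-1632 + D + D²))
L = -736171/1540564200 (L = -2944684*1/(12600*(-1632 + 700 + 700²)) = -2944684*1/(12600*(-1632 + 700 + 490000)) = -2944684/(18*700*489068) = -2944684/6162256800 = -2944684*1/6162256800 = -736171/1540564200 ≈ -0.00047786)
-L = -1*(-736171/1540564200) = 736171/1540564200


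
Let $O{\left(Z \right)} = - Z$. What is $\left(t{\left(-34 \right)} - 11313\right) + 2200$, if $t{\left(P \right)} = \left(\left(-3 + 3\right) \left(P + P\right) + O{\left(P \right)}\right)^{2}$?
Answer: $-7957$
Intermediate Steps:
$t{\left(P \right)} = P^{2}$ ($t{\left(P \right)} = \left(\left(-3 + 3\right) \left(P + P\right) - P\right)^{2} = \left(0 \cdot 2 P - P\right)^{2} = \left(0 - P\right)^{2} = \left(- P\right)^{2} = P^{2}$)
$\left(t{\left(-34 \right)} - 11313\right) + 2200 = \left(\left(-34\right)^{2} - 11313\right) + 2200 = \left(1156 - 11313\right) + 2200 = -10157 + 2200 = -7957$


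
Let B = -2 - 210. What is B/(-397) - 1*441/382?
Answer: -94093/151654 ≈ -0.62045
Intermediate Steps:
B = -212
B/(-397) - 1*441/382 = -212/(-397) - 1*441/382 = -212*(-1/397) - 441*1/382 = 212/397 - 441/382 = -94093/151654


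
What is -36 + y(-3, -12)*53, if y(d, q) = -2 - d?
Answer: 17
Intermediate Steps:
-36 + y(-3, -12)*53 = -36 + (-2 - 1*(-3))*53 = -36 + (-2 + 3)*53 = -36 + 1*53 = -36 + 53 = 17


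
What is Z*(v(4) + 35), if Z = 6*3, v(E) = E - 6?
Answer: 594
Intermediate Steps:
v(E) = -6 + E
Z = 18
Z*(v(4) + 35) = 18*((-6 + 4) + 35) = 18*(-2 + 35) = 18*33 = 594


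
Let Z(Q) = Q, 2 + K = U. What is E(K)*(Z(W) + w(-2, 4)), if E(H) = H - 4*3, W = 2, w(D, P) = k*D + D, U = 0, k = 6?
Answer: 168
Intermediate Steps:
w(D, P) = 7*D (w(D, P) = 6*D + D = 7*D)
K = -2 (K = -2 + 0 = -2)
E(H) = -12 + H (E(H) = H - 12 = -12 + H)
E(K)*(Z(W) + w(-2, 4)) = (-12 - 2)*(2 + 7*(-2)) = -14*(2 - 14) = -14*(-12) = 168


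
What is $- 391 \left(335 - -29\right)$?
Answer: $-142324$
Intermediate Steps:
$- 391 \left(335 - -29\right) = - 391 \left(335 + \left(-50 + 79\right)\right) = - 391 \left(335 + 29\right) = \left(-391\right) 364 = -142324$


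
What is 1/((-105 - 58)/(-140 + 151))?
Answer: -11/163 ≈ -0.067485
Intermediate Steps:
1/((-105 - 58)/(-140 + 151)) = 1/(-163/11) = -11/163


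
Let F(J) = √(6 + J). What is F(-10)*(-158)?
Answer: -316*I ≈ -316.0*I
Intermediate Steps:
F(-10)*(-158) = √(6 - 10)*(-158) = √(-4)*(-158) = (2*I)*(-158) = -316*I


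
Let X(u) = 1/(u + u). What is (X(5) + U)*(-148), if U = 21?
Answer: -15614/5 ≈ -3122.8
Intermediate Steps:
X(u) = 1/(2*u)
(X(5) + U)*(-148) = ((½)/5 + 21)*(-148) = ((½)*(⅕) + 21)*(-148) = (⅒ + 21)*(-148) = (211/10)*(-148) = -15614/5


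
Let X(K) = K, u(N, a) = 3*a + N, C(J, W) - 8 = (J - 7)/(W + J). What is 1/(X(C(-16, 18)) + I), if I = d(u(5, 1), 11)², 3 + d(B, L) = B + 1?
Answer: 2/65 ≈ 0.030769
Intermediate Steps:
C(J, W) = 8 + (-7 + J)/(J + W) (C(J, W) = 8 + (J - 7)/(W + J) = 8 + (-7 + J)/(J + W))
u(N, a) = N + 3*a
d(B, L) = -2 + B (d(B, L) = -3 + (B + 1) = -3 + (1 + B) = -2 + B)
I = 36 (I = (-2 + (5 + 3*1))² = (-2 + (5 + 3))² = (-2 + 8)² = 6² = 36)
1/(X(C(-16, 18)) + I) = 1/((-7 + 8*18 + 9*(-16))/(-16 + 18) + 36) = 1/((-7 + 144 - 144)/2 + 36) = 1/((½)*(-7) + 36) = 1/(-7/2 + 36) = 1/(65/2) = 2/65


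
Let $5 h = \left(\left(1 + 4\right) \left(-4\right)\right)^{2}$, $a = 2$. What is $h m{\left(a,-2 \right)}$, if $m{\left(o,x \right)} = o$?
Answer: $160$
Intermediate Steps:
$h = 80$ ($h = \frac{\left(\left(1 + 4\right) \left(-4\right)\right)^{2}}{5} = \frac{\left(5 \left(-4\right)\right)^{2}}{5} = \frac{\left(-20\right)^{2}}{5} = \frac{1}{5} \cdot 400 = 80$)
$h m{\left(a,-2 \right)} = 80 \cdot 2 = 160$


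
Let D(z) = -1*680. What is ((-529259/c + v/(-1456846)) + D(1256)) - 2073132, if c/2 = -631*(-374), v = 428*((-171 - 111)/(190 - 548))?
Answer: -127625441170688759167/61541437771396 ≈ -2.0738e+6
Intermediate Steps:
v = 60348/179 (v = 428*(-282/(-358)) = 428*(-282*(-1/358)) = 428*(141/179) = 60348/179 ≈ 337.14)
c = 471988 (c = 2*(-631*(-374)) = 2*235994 = 471988)
D(z) = -680
((-529259/c + v/(-1456846)) + D(1256)) - 2073132 = ((-529259/471988 + (60348/179)/(-1456846)) - 680) - 2073132 = ((-529259*1/471988 + (60348/179)*(-1/1456846)) - 680) - 2073132 = ((-529259/471988 - 30174/130387717) - 680) - 2073132 = (-69023114477615/61541437771396 - 680) - 2073132 = -41917200799026895/61541437771396 - 2073132 = -127625441170688759167/61541437771396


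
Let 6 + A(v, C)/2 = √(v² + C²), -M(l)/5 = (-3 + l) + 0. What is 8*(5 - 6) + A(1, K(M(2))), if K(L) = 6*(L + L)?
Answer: -20 + 2*√3601 ≈ 100.02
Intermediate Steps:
M(l) = 15 - 5*l (M(l) = -5*((-3 + l) + 0) = -5*(-3 + l) = 15 - 5*l)
K(L) = 12*L (K(L) = 6*(2*L) = 12*L)
A(v, C) = -12 + 2*√(C² + v²) (A(v, C) = -12 + 2*√(v² + C²) = -12 + 2*√(C² + v²))
8*(5 - 6) + A(1, K(M(2))) = 8*(5 - 6) + (-12 + 2*√((12*(15 - 5*2))² + 1²)) = 8*(-1) + (-12 + 2*√((12*(15 - 10))² + 1)) = -8 + (-12 + 2*√((12*5)² + 1)) = -8 + (-12 + 2*√(60² + 1)) = -8 + (-12 + 2*√(3600 + 1)) = -8 + (-12 + 2*√3601) = -20 + 2*√3601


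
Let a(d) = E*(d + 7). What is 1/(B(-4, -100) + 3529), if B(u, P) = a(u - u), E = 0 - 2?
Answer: 1/3515 ≈ 0.00028449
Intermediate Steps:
E = -2
a(d) = -14 - 2*d (a(d) = -2*(d + 7) = -2*(7 + d) = -14 - 2*d)
B(u, P) = -14 (B(u, P) = -14 - 2*(u - u) = -14 - 2*0 = -14 + 0 = -14)
1/(B(-4, -100) + 3529) = 1/(-14 + 3529) = 1/3515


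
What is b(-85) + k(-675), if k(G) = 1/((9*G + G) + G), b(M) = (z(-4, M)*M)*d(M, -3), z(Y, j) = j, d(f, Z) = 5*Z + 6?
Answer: -482810626/7425 ≈ -65025.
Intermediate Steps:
d(f, Z) = 6 + 5*Z
b(M) = -9*M² (b(M) = (M*M)*(6 + 5*(-3)) = M²*(6 - 15) = M²*(-9) = -9*M²)
k(G) = 1/(11*G) (k(G) = 1/(10*G + G) = 1/(11*G))
b(-85) + k(-675) = -9*(-85)² + (1/11)/(-675) = -9*7225 + (1/11)*(-1/675) = -65025 - 1/7425 = -482810626/7425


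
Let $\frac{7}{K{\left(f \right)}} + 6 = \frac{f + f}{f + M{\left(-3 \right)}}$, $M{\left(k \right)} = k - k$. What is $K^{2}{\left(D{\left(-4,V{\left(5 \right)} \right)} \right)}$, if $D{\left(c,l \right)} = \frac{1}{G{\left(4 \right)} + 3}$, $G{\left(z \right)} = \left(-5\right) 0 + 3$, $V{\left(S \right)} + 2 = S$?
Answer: $\frac{49}{16} \approx 3.0625$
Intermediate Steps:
$V{\left(S \right)} = -2 + S$
$M{\left(k \right)} = 0$
$G{\left(z \right)} = 3$ ($G{\left(z \right)} = 0 + 3 = 3$)
$D{\left(c,l \right)} = \frac{1}{6}$ ($D{\left(c,l \right)} = \frac{1}{3 + 3} = \frac{1}{6}$)
$K{\left(f \right)} = - \frac{7}{4}$ ($K{\left(f \right)} = \frac{7}{-6 + \frac{f + f}{f + 0}} = \frac{7}{-6 + \frac{2 f}{f}} = \frac{7}{-6 + 2} = \frac{7}{-4} = 7 \left(- \frac{1}{4}\right) = - \frac{7}{4}$)
$K^{2}{\left(D{\left(-4,V{\left(5 \right)} \right)} \right)} = \left(- \frac{7}{4}\right)^{2} = \frac{49}{16}$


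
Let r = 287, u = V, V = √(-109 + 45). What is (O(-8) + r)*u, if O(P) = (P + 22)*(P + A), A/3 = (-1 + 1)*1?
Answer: 1400*I ≈ 1400.0*I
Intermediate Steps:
V = 8*I (V = √(-64) = 8*I ≈ 8.0*I)
A = 0 (A = 3*((-1 + 1)*1) = 3*(0*1) = 3*0 = 0)
u = 8*I ≈ 8.0*I
O(P) = P*(22 + P) (O(P) = (P + 22)*(P + 0) = (22 + P)*P = P*(22 + P))
(O(-8) + r)*u = (-8*(22 - 8) + 287)*(8*I) = (-8*14 + 287)*(8*I) = (-112 + 287)*(8*I) = 175*(8*I) = 1400*I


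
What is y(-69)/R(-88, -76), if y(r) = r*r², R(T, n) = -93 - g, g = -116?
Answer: -14283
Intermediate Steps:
R(T, n) = 23 (R(T, n) = -93 - 1*(-116) = -93 + 116 = 23)
y(r) = r³
y(-69)/R(-88, -76) = (-69)³/23 = -328509*1/23 = -14283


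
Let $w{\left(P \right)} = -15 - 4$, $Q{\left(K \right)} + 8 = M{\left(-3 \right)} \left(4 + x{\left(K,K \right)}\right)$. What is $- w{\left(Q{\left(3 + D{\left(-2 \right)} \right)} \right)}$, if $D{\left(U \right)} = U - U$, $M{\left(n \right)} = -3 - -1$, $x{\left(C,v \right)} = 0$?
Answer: $19$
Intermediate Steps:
$M{\left(n \right)} = -2$ ($M{\left(n \right)} = -3 + 1 = -2$)
$D{\left(U \right)} = 0$
$Q{\left(K \right)} = -16$ ($Q{\left(K \right)} = -8 - 2 \left(4 + 0\right) = -8 - 8 = -16$)
$w{\left(P \right)} = -19$ ($w{\left(P \right)} = -15 - 4 = -19$)
$- w{\left(Q{\left(3 + D{\left(-2 \right)} \right)} \right)} = \left(-1\right) \left(-19\right) = 19$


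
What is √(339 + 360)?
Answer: √699 ≈ 26.439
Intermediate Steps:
√(339 + 360) = √699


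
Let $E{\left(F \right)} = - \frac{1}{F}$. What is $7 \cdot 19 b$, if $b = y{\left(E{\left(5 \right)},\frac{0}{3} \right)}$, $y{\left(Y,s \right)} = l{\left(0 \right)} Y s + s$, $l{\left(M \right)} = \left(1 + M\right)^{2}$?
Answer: $0$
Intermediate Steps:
$y{\left(Y,s \right)} = s + Y s$ ($y{\left(Y,s \right)} = \left(1 + 0\right)^{2} Y s + s = 1^{2} Y s + s = 1 Y s + s = Y s + s = s + Y s$)
$b = 0$ ($b = \frac{0}{3} \left(1 - \frac{1}{5}\right) = 0 \cdot \frac{1}{3} \left(1 - \frac{1}{5}\right) = 0 \left(1 - \frac{1}{5}\right) = 0 \cdot \frac{4}{5} = 0$)
$7 \cdot 19 b = 7 \cdot 19 \cdot 0 = 133 \cdot 0 = 0$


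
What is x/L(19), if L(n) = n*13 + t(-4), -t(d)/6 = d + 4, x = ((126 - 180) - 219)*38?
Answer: -42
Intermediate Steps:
x = -10374 (x = (-54 - 219)*38 = -273*38 = -10374)
t(d) = -24 - 6*d (t(d) = -6*(d + 4) = -6*(4 + d) = -24 - 6*d)
L(n) = 13*n (L(n) = n*13 + (-24 - 6*(-4)) = 13*n + (-24 + 24) = 13*n + 0 = 13*n)
x/L(19) = -10374/(13*19) = -10374/247 = -10374*1/247 = -42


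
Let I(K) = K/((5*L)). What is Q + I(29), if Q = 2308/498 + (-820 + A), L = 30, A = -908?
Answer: -21453493/12450 ≈ -1723.2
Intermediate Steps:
I(K) = K/150 (I(K) = K/((5*30)) = K/150)
Q = -429118/249 (Q = 2308/498 + (-820 - 908) = 2308*(1/498) - 1728 = 1154/249 - 1728 = -429118/249 ≈ -1723.4)
Q + I(29) = -429118/249 + (1/150)*29 = -429118/249 + 29/150 = -21453493/12450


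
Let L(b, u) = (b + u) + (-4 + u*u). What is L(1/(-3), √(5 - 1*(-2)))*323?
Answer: 2584/3 + 323*√7 ≈ 1715.9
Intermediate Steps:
L(b, u) = -4 + b + u + u² (L(b, u) = (b + u) + (-4 + u²) = -4 + b + u + u²)
L(1/(-3), √(5 - 1*(-2)))*323 = (-4 + 1/(-3) + √(5 - 1*(-2)) + (√(5 - 1*(-2)))²)*323 = (-4 - ⅓ + √(5 + 2) + (√(5 + 2))²)*323 = (-4 - ⅓ + √7 + (√7)²)*323 = (-4 - ⅓ + √7 + 7)*323 = (8/3 + √7)*323 = 2584/3 + 323*√7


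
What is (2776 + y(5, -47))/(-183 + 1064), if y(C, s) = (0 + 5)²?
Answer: 2801/881 ≈ 3.1793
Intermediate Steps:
y(C, s) = 25 (y(C, s) = 5² = 25)
(2776 + y(5, -47))/(-183 + 1064) = (2776 + 25)/(-183 + 1064) = 2801/881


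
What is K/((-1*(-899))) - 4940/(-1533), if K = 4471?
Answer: 11295103/1378167 ≈ 8.1957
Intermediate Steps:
K/((-1*(-899))) - 4940/(-1533) = 4471/((-1*(-899))) - 4940/(-1533) = 4471/899 - 4940*(-1/1533) = 4471*(1/899) + 4940/1533 = 4471/899 + 4940/1533 = 11295103/1378167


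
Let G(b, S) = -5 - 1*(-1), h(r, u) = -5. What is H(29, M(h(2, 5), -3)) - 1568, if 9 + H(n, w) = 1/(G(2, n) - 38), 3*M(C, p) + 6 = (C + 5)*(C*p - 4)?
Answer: -66235/42 ≈ -1577.0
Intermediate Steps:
G(b, S) = -4 (G(b, S) = -5 + 1 = -4)
M(C, p) = -2 + (-4 + C*p)*(5 + C)/3 (M(C, p) = -2 + ((C + 5)*(C*p - 4))/3 = -2 + ((5 + C)*(-4 + C*p))/3 = -2 + ((-4 + C*p)*(5 + C))/3 = -2 + (-4 + C*p)*(5 + C)/3)
H(n, w) = -379/42 (H(n, w) = -9 + 1/(-4 - 38) = -9 + 1/(-42) = -9 - 1/42 = -379/42)
H(29, M(h(2, 5), -3)) - 1568 = -379/42 - 1568 = -66235/42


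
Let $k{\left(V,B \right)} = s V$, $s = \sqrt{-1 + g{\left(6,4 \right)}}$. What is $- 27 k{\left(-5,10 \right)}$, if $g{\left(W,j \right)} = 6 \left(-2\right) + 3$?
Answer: $135 i \sqrt{10} \approx 426.91 i$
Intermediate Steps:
$g{\left(W,j \right)} = -9$ ($g{\left(W,j \right)} = -12 + 3 = -9$)
$s = i \sqrt{10}$ ($s = \sqrt{-1 - 9} = \sqrt{-10} = i \sqrt{10} \approx 3.1623 i$)
$k{\left(V,B \right)} = i V \sqrt{10}$ ($k{\left(V,B \right)} = i \sqrt{10} V = i V \sqrt{10}$)
$- 27 k{\left(-5,10 \right)} = - 27 i \left(-5\right) \sqrt{10} = - 27 \left(- 5 i \sqrt{10}\right) = 135 i \sqrt{10}$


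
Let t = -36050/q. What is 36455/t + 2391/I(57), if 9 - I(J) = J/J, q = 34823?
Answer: -1006958417/28840 ≈ -34915.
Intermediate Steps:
I(J) = 8 (I(J) = 9 - J/J = 9 - 1*1 = 9 - 1 = 8)
t = -36050/34823 ≈ -1.0352
36455/t + 2391/I(57) = 36455/(-36050/34823) + 2391/8 = 36455*(-34823/36050) + 2391*(⅛) = -253894493/7210 + 2391/8 = -1006958417/28840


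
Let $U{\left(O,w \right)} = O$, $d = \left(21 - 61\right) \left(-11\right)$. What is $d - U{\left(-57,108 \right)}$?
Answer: $497$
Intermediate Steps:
$d = 440$ ($d = \left(-40\right) \left(-11\right) = 440$)
$d - U{\left(-57,108 \right)} = 440 - -57 = 440 + 57 = 497$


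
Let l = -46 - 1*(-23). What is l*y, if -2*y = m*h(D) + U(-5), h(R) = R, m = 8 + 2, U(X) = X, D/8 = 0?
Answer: -115/2 ≈ -57.500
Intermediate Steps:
D = 0 (D = 8*0 = 0)
m = 10
l = -23 (l = -46 + 23 = -23)
y = 5/2 (y = -(10*0 - 5)/2 = -(0 - 5)/2 = -½*(-5) = 5/2 ≈ 2.5000)
l*y = -23*5/2 = -115/2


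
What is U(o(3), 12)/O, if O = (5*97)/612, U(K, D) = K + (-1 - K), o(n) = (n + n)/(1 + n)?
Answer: -612/485 ≈ -1.2619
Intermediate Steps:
o(n) = 2*n/(1 + n) (o(n) = (2*n)/(1 + n) = 2*n/(1 + n))
U(K, D) = -1
O = 485/612 (O = 485*(1/612) = 485/612 ≈ 0.79248)
U(o(3), 12)/O = -1/485/612 = -1*612/485 = -612/485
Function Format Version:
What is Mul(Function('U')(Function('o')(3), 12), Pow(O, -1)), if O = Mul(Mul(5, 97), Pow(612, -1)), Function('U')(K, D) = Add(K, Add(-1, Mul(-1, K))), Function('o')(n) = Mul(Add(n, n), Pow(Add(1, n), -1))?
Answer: Rational(-612, 485) ≈ -1.2619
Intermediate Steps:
Function('o')(n) = Mul(2, n, Pow(Add(1, n), -1)) (Function('o')(n) = Mul(Mul(2, n), Pow(Add(1, n), -1)) = Mul(2, n, Pow(Add(1, n), -1)))
Function('U')(K, D) = -1
O = Rational(485, 612) (O = Mul(485, Rational(1, 612)) = Rational(485, 612) ≈ 0.79248)
Mul(Function('U')(Function('o')(3), 12), Pow(O, -1)) = Mul(-1, Pow(Rational(485, 612), -1)) = Mul(-1, Rational(612, 485)) = Rational(-612, 485)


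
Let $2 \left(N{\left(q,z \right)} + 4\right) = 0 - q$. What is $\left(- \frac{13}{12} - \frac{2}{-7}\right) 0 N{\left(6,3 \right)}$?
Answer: $0$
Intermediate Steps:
$N{\left(q,z \right)} = -4 - \frac{q}{2}$ ($N{\left(q,z \right)} = -4 + \frac{0 - q}{2} = -4 + \frac{\left(-1\right) q}{2} = -4 - \frac{q}{2}$)
$\left(- \frac{13}{12} - \frac{2}{-7}\right) 0 N{\left(6,3 \right)} = \left(- \frac{13}{12} - \frac{2}{-7}\right) 0 \left(-4 - 3\right) = \left(\left(-13\right) \frac{1}{12} - - \frac{2}{7}\right) 0 \left(-4 - 3\right) = \left(- \frac{13}{12} + \frac{2}{7}\right) 0 \left(-7\right) = \left(- \frac{67}{84}\right) 0 \left(-7\right) = 0 \left(-7\right) = 0$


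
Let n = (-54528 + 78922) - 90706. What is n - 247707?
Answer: -314019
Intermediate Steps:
n = -66312 (n = 24394 - 90706 = -66312)
n - 247707 = -66312 - 247707 = -314019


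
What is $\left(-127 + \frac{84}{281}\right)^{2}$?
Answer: $\frac{1267573609}{78961} \approx 16053.0$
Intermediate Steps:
$\left(-127 + \frac{84}{281}\right)^{2} = \left(- \frac{35603}{281}\right)^{2} = \frac{1267573609}{78961}$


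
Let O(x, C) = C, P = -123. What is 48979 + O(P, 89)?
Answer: 49068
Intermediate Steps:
48979 + O(P, 89) = 48979 + 89 = 49068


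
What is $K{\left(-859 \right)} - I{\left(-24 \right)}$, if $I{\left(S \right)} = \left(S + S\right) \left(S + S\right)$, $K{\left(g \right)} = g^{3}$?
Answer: $-633842083$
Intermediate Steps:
$I{\left(S \right)} = 4 S^{2}$ ($I{\left(S \right)} = 2 S 2 S = 4 S^{2}$)
$K{\left(-859 \right)} - I{\left(-24 \right)} = \left(-859\right)^{3} - 4 \left(-24\right)^{2} = -633839779 - 4 \cdot 576 = -633839779 - 2304 = -633842083$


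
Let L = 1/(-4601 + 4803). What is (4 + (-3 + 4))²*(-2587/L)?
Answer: -13064350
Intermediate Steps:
L = 1/202 ≈ 0.0049505
(4 + (-3 + 4))²*(-2587/L) = (4 + (-3 + 4))²*(-2587/1/202) = (4 + 1)²*(-2587*202) = 5²*(-522574) = 25*(-522574) = -13064350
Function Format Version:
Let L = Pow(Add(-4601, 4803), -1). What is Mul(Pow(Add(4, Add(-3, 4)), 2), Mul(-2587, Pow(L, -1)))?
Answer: -13064350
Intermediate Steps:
L = Rational(1, 202) (L = Pow(202, -1) = Rational(1, 202) ≈ 0.0049505)
Mul(Pow(Add(4, Add(-3, 4)), 2), Mul(-2587, Pow(L, -1))) = Mul(Pow(Add(4, Add(-3, 4)), 2), Mul(-2587, Pow(Rational(1, 202), -1))) = Mul(Pow(Add(4, 1), 2), Mul(-2587, 202)) = Mul(Pow(5, 2), -522574) = Mul(25, -522574) = -13064350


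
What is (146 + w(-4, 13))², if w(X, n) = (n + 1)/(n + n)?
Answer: 3629025/169 ≈ 21474.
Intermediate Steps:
w(X, n) = (1 + n)/(2*n) (w(X, n) = (1 + n)/((2*n)) = (1 + n)*(1/(2*n)) = (1 + n)/(2*n))
(146 + w(-4, 13))² = (146 + (½)*(1 + 13)/13)² = (146 + (½)*(1/13)*14)² = (146 + 7/13)² = (1905/13)² = 3629025/169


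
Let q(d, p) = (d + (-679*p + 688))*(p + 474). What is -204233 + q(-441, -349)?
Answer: 29448017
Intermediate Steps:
q(d, p) = (474 + p)*(688 + d - 679*p) (q(d, p) = (d + (688 - 679*p))*(474 + p) = (688 + d - 679*p)*(474 + p) = (474 + p)*(688 + d - 679*p))
-204233 + q(-441, -349) = -204233 + (326112 - 321158*(-349) - 679*(-349)**2 + 474*(-441) - 441*(-349)) = -204233 + (326112 + 112084142 - 679*121801 - 209034 + 153909) = -204233 + (326112 + 112084142 - 82702879 - 209034 + 153909) = -204233 + 29652250 = 29448017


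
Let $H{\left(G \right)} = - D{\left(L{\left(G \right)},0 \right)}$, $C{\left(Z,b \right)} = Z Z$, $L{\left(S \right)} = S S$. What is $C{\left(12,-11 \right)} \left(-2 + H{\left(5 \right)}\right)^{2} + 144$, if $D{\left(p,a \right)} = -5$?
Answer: $1440$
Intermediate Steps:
$L{\left(S \right)} = S^{2}$
$C{\left(Z,b \right)} = Z^{2}$
$H{\left(G \right)} = 5$ ($H{\left(G \right)} = \left(-1\right) \left(-5\right) = 5$)
$C{\left(12,-11 \right)} \left(-2 + H{\left(5 \right)}\right)^{2} + 144 = 12^{2} \left(-2 + 5\right)^{2} + 144 = 144 \cdot 3^{2} + 144 = 144 \cdot 9 + 144 = 1296 + 144 = 1440$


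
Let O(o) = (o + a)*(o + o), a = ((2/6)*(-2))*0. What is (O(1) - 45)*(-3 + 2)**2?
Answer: -43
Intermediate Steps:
a = 0 (a = ((2*(1/6))*(-2))*0 = ((1/3)*(-2))*0 = -2/3*0 = 0)
O(o) = 2*o**2 (O(o) = (o + 0)*(o + o) = o*(2*o) = 2*o**2)
(O(1) - 45)*(-3 + 2)**2 = (2*1**2 - 45)*(-3 + 2)**2 = (2*1 - 45)*(-1)**2 = (2 - 45)*1 = -43*1 = -43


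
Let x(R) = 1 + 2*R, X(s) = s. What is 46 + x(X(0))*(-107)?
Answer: -61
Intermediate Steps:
46 + x(X(0))*(-107) = 46 + (1 + 2*0)*(-107) = 46 + (1 + 0)*(-107) = 46 + 1*(-107) = 46 - 107 = -61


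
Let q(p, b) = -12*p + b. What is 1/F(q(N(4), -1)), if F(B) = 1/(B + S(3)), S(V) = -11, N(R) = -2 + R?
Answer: -36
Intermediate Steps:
q(p, b) = b - 12*p
F(B) = 1/(-11 + B) (F(B) = 1/(B - 11) = 1/(-11 + B))
1/F(q(N(4), -1)) = 1/(1/(-11 + (-1 - 12*(-2 + 4)))) = 1/(1/(-11 + (-1 - 12*2))) = 1/(1/(-11 + (-1 - 24))) = 1/(1/(-11 - 25)) = 1/(1/(-36)) = 1/(-1/36) = -36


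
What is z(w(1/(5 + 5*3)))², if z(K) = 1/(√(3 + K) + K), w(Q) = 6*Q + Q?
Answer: 555600/1666681 - 11200*√335/1666681 ≈ 0.21036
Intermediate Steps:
w(Q) = 7*Q
z(K) = 1/(K + √(3 + K))
z(w(1/(5 + 5*3)))² = (1/(7/(5 + 5*3) + √(3 + 7/(5 + 5*3))))² = (1/(7/(5 + 15) + √(3 + 7/(5 + 15))))² = (1/(7/20 + √(3 + 7/20)))² = (1/(7/20 + √(67/20)))² = (1/(7/20 + √335/10))² = (7/20 + √335/10)⁻²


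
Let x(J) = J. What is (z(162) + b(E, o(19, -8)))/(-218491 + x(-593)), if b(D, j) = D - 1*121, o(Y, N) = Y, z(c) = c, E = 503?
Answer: -136/54771 ≈ -0.0024831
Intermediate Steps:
b(D, j) = -121 + D (b(D, j) = D - 121 = -121 + D)
(z(162) + b(E, o(19, -8)))/(-218491 + x(-593)) = (162 + (-121 + 503))/(-218491 - 593) = (162 + 382)/(-219084) = 544*(-1/219084) = -136/54771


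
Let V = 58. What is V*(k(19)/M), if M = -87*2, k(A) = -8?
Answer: 8/3 ≈ 2.6667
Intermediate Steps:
M = -174
V*(k(19)/M) = 58*(-8/(-174)) = 58*(-8*(-1/174)) = 58*(4/87) = 8/3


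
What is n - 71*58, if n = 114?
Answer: -4004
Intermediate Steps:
n - 71*58 = 114 - 71*58 = 114 - 4118 = -4004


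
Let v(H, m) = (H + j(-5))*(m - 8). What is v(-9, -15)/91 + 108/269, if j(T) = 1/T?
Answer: 333742/122395 ≈ 2.7268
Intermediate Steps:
v(H, m) = (-8 + m)*(-1/5 + H) (v(H, m) = (H + 1/(-5))*(m - 8) = (H - 1/5)*(-8 + m) = (-1/5 + H)*(-8 + m) = (-8 + m)*(-1/5 + H))
v(-9, -15)/91 + 108/269 = (8/5 - 8*(-9) - 1/5*(-15) - 9*(-15))/91 + 108/269 = (8/5 + 72 + 3 + 135)*(1/91) + 108*(1/269) = (1058/5)*(1/91) + 108/269 = 1058/455 + 108/269 = 333742/122395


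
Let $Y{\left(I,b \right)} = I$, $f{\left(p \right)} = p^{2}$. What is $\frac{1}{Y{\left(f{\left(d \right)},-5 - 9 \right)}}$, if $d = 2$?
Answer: $\frac{1}{4} \approx 0.25$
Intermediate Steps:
$\frac{1}{Y{\left(f{\left(d \right)},-5 - 9 \right)}} = \frac{1}{2^{2}} = \frac{1}{4}$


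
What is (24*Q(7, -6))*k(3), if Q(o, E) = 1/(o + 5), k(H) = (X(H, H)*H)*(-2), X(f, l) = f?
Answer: -36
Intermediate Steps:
k(H) = -2*H**2 (k(H) = (H*H)*(-2) = H**2*(-2) = -2*H**2)
Q(o, E) = 1/(5 + o)
(24*Q(7, -6))*k(3) = (24/(5 + 7))*(-2*3**2) = (24/12)*(-2*9) = (24*(1/12))*(-18) = 2*(-18) = -36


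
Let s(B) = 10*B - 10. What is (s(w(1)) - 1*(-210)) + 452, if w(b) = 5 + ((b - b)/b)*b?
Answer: 702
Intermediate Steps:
w(b) = 5 (w(b) = 5 + (0/b)*b = 5 + 0*b = 5 + 0 = 5)
s(B) = -10 + 10*B
(s(w(1)) - 1*(-210)) + 452 = ((-10 + 10*5) - 1*(-210)) + 452 = ((-10 + 50) + 210) + 452 = (40 + 210) + 452 = 250 + 452 = 702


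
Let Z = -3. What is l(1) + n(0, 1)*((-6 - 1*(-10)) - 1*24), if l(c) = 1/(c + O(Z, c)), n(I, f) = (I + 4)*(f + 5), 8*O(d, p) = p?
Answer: -4312/9 ≈ -479.11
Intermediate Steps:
O(d, p) = p/8
n(I, f) = (4 + I)*(5 + f)
l(c) = 8/(9*c) (l(c) = 1/(c + c/8) = 1/(9*c/8) = 8/(9*c))
l(1) + n(0, 1)*((-6 - 1*(-10)) - 1*24) = (8/9)/1 + (20 + 4*1 + 5*0 + 0*1)*((-6 - 1*(-10)) - 1*24) = (8/9)*1 + (20 + 4 + 0 + 0)*((-6 + 10) - 24) = 8/9 + 24*(4 - 24) = 8/9 + 24*(-20) = 8/9 - 480 = -4312/9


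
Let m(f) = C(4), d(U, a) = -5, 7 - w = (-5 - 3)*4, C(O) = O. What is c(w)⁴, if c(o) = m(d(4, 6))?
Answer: 256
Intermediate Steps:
w = 39 (w = 7 - (-5 - 3)*4 = 7 - (-8)*4 = 7 - 1*(-32) = 7 + 32 = 39)
m(f) = 4
c(o) = 4
c(w)⁴ = 4⁴ = 256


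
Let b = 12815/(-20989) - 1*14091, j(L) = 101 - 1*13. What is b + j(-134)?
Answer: -293921782/20989 ≈ -14004.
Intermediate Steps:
j(L) = 88 (j(L) = 101 - 13 = 88)
b = -295768814/20989 (b = 12815*(-1/20989) - 14091 = -12815/20989 - 14091 = -295768814/20989 ≈ -14092.)
b + j(-134) = -295768814/20989 + 88 = -293921782/20989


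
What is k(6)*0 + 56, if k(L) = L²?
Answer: 56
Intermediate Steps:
k(6)*0 + 56 = 6²*0 + 56 = 36*0 + 56 = 0 + 56 = 56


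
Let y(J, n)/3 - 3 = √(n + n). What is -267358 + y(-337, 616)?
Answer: -267349 + 12*√77 ≈ -2.6724e+5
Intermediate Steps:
y(J, n) = 9 + 3*√2*√n (y(J, n) = 9 + 3*√(n + n) = 9 + 3*√(2*n) = 9 + 3*(√2*√n) = 9 + 3*√2*√n)
-267358 + y(-337, 616) = -267358 + (9 + 3*√2*√616) = -267358 + (9 + 3*√2*(2*√154)) = -267358 + (9 + 12*√77) = -267349 + 12*√77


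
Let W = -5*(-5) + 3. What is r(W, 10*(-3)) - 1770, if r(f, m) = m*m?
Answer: -870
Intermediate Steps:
W = 28 (W = 25 + 3 = 28)
r(f, m) = m²
r(W, 10*(-3)) - 1770 = (10*(-3))² - 1770 = (-30)² - 1770 = 900 - 1770 = -870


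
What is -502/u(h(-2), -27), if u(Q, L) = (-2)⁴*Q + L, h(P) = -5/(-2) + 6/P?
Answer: 502/35 ≈ 14.343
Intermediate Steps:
h(P) = 5/2 + 6/P (h(P) = -5*(-½) + 6/P = 5/2 + 6/P)
u(Q, L) = L + 16*Q (u(Q, L) = 16*Q + L = L + 16*Q)
-502/u(h(-2), -27) = -502/(-27 + 16*(5/2 + 6/(-2))) = -502/(-27 + 16*(5/2 + 6*(-½))) = -502/(-27 + 16*(5/2 - 3)) = -502/(-27 + 16*(-½)) = -502/(-27 - 8) = -502/(-35) = -502*(-1/35) = 502/35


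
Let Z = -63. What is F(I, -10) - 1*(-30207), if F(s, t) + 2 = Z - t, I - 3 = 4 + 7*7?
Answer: 30152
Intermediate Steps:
I = 56 (I = 3 + (4 + 7*7) = 3 + (4 + 49) = 3 + 53 = 56)
F(s, t) = -65 - t (F(s, t) = -2 + (-63 - t) = -65 - t)
F(I, -10) - 1*(-30207) = (-65 - 1*(-10)) - 1*(-30207) = (-65 + 10) + 30207 = -55 + 30207 = 30152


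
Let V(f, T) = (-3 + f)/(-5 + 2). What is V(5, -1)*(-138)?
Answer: 92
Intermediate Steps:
V(f, T) = 1 - f/3 (V(f, T) = (-3 + f)/(-3) = (-3 + f)*(-1/3) = 1 - f/3)
V(5, -1)*(-138) = (1 - 1/3*5)*(-138) = (1 - 5/3)*(-138) = -2/3*(-138) = 92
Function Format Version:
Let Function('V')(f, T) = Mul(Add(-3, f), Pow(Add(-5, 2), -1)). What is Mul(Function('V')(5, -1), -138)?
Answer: 92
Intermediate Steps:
Function('V')(f, T) = Add(1, Mul(Rational(-1, 3), f)) (Function('V')(f, T) = Mul(Add(-3, f), Pow(-3, -1)) = Mul(Add(-3, f), Rational(-1, 3)) = Add(1, Mul(Rational(-1, 3), f)))
Mul(Function('V')(5, -1), -138) = Mul(Add(1, Mul(Rational(-1, 3), 5)), -138) = Mul(Add(1, Rational(-5, 3)), -138) = Mul(Rational(-2, 3), -138) = 92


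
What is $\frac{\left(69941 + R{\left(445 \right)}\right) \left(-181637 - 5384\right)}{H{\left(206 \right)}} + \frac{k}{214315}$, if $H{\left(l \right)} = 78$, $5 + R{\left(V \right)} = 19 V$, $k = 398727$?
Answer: $- \frac{3142021436464759}{16716570} \approx -1.8796 \cdot 10^{8}$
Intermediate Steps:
$R{\left(V \right)} = -5 + 19 V$
$\frac{\left(69941 + R{\left(445 \right)}\right) \left(-181637 - 5384\right)}{H{\left(206 \right)}} + \frac{k}{214315} = \frac{\left(69941 + \left(-5 + 19 \cdot 445\right)\right) \left(-181637 - 5384\right)}{78} + \frac{398727}{214315} = \left(69941 + \left(-5 + 8455\right)\right) \left(-187021\right) \frac{1}{78} + 398727 \cdot \frac{1}{214315} = \left(69941 + 8450\right) \left(-187021\right) \frac{1}{78} + \frac{398727}{214315} = 78391 \left(-187021\right) \frac{1}{78} + \frac{398727}{214315} = \left(-14660763211\right) \frac{1}{78} + \frac{398727}{214315} = - \frac{14660763211}{78} + \frac{398727}{214315} = - \frac{3142021436464759}{16716570}$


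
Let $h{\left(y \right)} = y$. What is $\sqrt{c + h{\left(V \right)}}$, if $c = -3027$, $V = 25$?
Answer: $i \sqrt{3002} \approx 54.791 i$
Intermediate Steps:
$\sqrt{c + h{\left(V \right)}} = \sqrt{-3027 + 25} = \sqrt{-3002} = i \sqrt{3002}$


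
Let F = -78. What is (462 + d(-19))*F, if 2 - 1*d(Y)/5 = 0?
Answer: -36816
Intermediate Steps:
d(Y) = 10 (d(Y) = 10 - 5*0 = 10 + 0 = 10)
(462 + d(-19))*F = (462 + 10)*(-78) = 472*(-78) = -36816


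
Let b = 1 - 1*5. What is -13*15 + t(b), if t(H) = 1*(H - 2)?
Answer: -201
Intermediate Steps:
b = -4 (b = 1 - 5 = -4)
t(H) = -2 + H (t(H) = 1*(-2 + H) = -2 + H)
-13*15 + t(b) = -13*15 + (-2 - 4) = -195 - 6 = -201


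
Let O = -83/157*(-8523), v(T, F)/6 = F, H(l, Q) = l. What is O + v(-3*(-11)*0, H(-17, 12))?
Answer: 691395/157 ≈ 4403.8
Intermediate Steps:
v(T, F) = 6*F
O = 707409/157 (O = -83*1/157*(-8523) = -83/157*(-8523) = 707409/157 ≈ 4505.8)
O + v(-3*(-11)*0, H(-17, 12)) = 707409/157 + 6*(-17) = 707409/157 - 102 = 691395/157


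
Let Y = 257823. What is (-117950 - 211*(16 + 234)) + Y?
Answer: 87123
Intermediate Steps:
(-117950 - 211*(16 + 234)) + Y = (-117950 - 211*(16 + 234)) + 257823 = (-117950 - 211*250) + 257823 = (-117950 - 52750) + 257823 = -170700 + 257823 = 87123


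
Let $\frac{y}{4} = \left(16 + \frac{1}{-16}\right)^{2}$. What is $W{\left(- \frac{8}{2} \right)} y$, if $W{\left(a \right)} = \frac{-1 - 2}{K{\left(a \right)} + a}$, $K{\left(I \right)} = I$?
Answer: $\frac{195075}{512} \approx 381.01$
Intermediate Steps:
$y = \frac{65025}{64}$ ($y = 4 \left(16 + \frac{1}{-16}\right)^{2} = 4 \left(16 - \frac{1}{16}\right)^{2} = 4 \left(\frac{255}{16}\right)^{2} = 4 \cdot \frac{65025}{256} = \frac{65025}{64} \approx 1016.0$)
$W{\left(a \right)} = - \frac{3}{2 a}$ ($W{\left(a \right)} = \frac{-1 - 2}{a + a} = - \frac{3}{2 a}$)
$W{\left(- \frac{8}{2} \right)} y = - \frac{3}{2 \left(- \frac{8}{2}\right)} \frac{65025}{64} = - \frac{3}{2 \left(\left(-8\right) \frac{1}{2}\right)} \frac{65025}{64} = - \frac{3}{2 \left(-4\right)} \frac{65025}{64} = \left(- \frac{3}{2}\right) \left(- \frac{1}{4}\right) \frac{65025}{64} = \frac{3}{8} \cdot \frac{65025}{64} = \frac{195075}{512}$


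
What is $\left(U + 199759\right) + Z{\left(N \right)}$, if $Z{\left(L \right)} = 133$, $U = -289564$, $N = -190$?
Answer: $-89672$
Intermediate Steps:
$\left(U + 199759\right) + Z{\left(N \right)} = \left(-289564 + 199759\right) + 133 = -89805 + 133 = -89672$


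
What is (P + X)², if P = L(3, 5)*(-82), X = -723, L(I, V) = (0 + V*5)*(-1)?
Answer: 1760929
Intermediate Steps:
L(I, V) = -5*V (L(I, V) = (0 + 5*V)*(-1) = (5*V)*(-1) = -5*V)
P = 2050 (P = -5*5*(-82) = -25*(-82) = 2050)
(P + X)² = (2050 - 723)² = 1327² = 1760929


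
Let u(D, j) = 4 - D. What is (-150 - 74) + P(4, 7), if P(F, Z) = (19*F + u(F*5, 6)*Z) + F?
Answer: -256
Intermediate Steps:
P(F, Z) = 20*F + Z*(4 - 5*F) (P(F, Z) = (19*F + (4 - F*5)*Z) + F = (19*F + (4 - 5*F)*Z) + F = (19*F + Z*(4 - 5*F)) + F = 20*F + Z*(4 - 5*F))
(-150 - 74) + P(4, 7) = (-150 - 74) + (20*4 - 1*7*(-4 + 5*4)) = -224 + (80 - 1*7*(-4 + 20)) = -224 + (80 - 1*7*16) = -224 + (80 - 112) = -224 - 32 = -256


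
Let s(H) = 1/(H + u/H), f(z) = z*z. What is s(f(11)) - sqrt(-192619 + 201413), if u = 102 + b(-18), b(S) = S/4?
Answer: 242/29477 - sqrt(8794) ≈ -93.768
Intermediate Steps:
f(z) = z**2
b(S) = S/4 (b(S) = S*(1/4) = S/4)
u = 195/2 (u = 102 + (1/4)*(-18) = 102 - 9/2 = 195/2 ≈ 97.500)
s(H) = 1/(H + 195/(2*H))
s(f(11)) - sqrt(-192619 + 201413) = 2*11**2/(195 + 2*(11**2)**2) - sqrt(-192619 + 201413) = 2*121/(195 + 2*121**2) - sqrt(8794) = 2*121/(195 + 2*14641) - sqrt(8794) = 2*121/(195 + 29282) - sqrt(8794) = 2*121/29477 - sqrt(8794) = 2*121*(1/29477) - sqrt(8794) = 242/29477 - sqrt(8794)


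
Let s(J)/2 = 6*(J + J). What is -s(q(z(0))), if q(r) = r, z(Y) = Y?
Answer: 0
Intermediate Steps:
s(J) = 24*J (s(J) = 2*(6*(J + J)) = 2*(6*(2*J)) = 2*(12*J) = 24*J)
-s(q(z(0))) = -24*0 = -1*0 = 0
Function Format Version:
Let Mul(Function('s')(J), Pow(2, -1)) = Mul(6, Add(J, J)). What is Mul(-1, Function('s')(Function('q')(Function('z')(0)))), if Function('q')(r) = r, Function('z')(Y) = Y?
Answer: 0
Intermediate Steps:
Function('s')(J) = Mul(24, J) (Function('s')(J) = Mul(2, Mul(6, Add(J, J))) = Mul(2, Mul(6, Mul(2, J))) = Mul(2, Mul(12, J)) = Mul(24, J))
Mul(-1, Function('s')(Function('q')(Function('z')(0)))) = Mul(-1, Mul(24, 0)) = Mul(-1, 0) = 0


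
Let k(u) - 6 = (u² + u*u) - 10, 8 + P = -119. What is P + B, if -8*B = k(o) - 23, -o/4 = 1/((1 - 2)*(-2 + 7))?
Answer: -24757/200 ≈ -123.79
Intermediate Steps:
o = ⅘ (o = -4*1/((1 - 2)*(-2 + 7)) = -4/((-1*5)) = -4/(-5) = -4*(-⅕) = ⅘ ≈ 0.80000)
P = -127 (P = -8 - 119 = -127)
k(u) = -4 + 2*u² (k(u) = 6 + ((u² + u*u) - 10) = 6 + ((u² + u²) - 10) = 6 + (2*u² - 10) = 6 + (-10 + 2*u²) = -4 + 2*u²)
B = 643/200 (B = -((-4 + 2*(⅘)²) - 23)/8 = -((-4 + 2*(16/25)) - 23)/8 = -((-4 + 32/25) - 23)/8 = -(-68/25 - 23)/8 = -⅛*(-643/25) = 643/200 ≈ 3.2150)
P + B = -127 + 643/200 = -24757/200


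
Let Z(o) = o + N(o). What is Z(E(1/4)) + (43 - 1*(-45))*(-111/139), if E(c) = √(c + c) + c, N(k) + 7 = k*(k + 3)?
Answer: -168381/2224 + 9*√2/4 ≈ -72.529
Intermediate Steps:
N(k) = -7 + k*(3 + k) (N(k) = -7 + k*(k + 3) = -7 + k*(3 + k))
E(c) = c + √2*√c (E(c) = √(2*c) + c = √2*√c + c = c + √2*√c)
Z(o) = -7 + o² + 4*o (Z(o) = o + (-7 + o² + 3*o) = -7 + o² + 4*o)
Z(E(1/4)) + (43 - 1*(-45))*(-111/139) = (-7 + (1/4 + √2*√(1/4))² + 4*(1/4 + √2*√(1/4))) + (43 - 1*(-45))*(-111/139) = (-7 + (¼ + √2*√(¼))² + 4*(¼ + √2*√(¼))) + (43 + 45)*(-111*1/139) = (-7 + (¼ + √2*(½))² + 4*(¼ + √2*(½))) + 88*(-111/139) = (-7 + (¼ + √2/2)² + 4*(¼ + √2/2)) - 9768/139 = (-7 + (¼ + √2/2)² + (1 + 2*√2)) - 9768/139 = (-6 + (¼ + √2/2)² + 2*√2) - 9768/139 = -10602/139 + (¼ + √2/2)² + 2*√2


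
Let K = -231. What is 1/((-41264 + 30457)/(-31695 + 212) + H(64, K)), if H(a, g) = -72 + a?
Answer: -31483/241057 ≈ -0.13060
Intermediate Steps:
1/((-41264 + 30457)/(-31695 + 212) + H(64, K)) = 1/((-41264 + 30457)/(-31695 + 212) + (-72 + 64)) = 1/(-10807/(-31483) - 8) = 1/(-10807*(-1/31483) - 8) = 1/(10807/31483 - 8) = 1/(-241057/31483) = -31483/241057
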